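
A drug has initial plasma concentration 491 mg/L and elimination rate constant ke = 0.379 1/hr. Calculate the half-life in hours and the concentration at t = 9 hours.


t_half = ln(2) / ke = 0.693147 / 0.379 = 1.829 hr
C(t) = C0 * exp(-ke*t) = 491 * exp(-0.379*9)
C(9) = 16.21 mg/L


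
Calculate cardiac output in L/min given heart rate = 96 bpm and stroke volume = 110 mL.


CO = HR * SV
CO = 96 * 110 / 1000
CO = 10.56 L/min


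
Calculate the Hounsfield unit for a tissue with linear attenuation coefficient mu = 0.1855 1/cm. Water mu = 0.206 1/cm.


HU = ((mu_tissue - mu_water) / mu_water) * 1000
HU = ((0.1855 - 0.206) / 0.206) * 1000
HU = -99.51


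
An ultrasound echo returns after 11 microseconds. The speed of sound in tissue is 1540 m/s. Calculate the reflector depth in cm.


depth = c * t / 2
t = 11 us = 1.1000e-05 s
depth = 1540 * 1.1000e-05 / 2
depth = 0.00847 m = 0.847 cm


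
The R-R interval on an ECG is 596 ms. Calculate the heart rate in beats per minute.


HR = 60 / RR_interval(s)
RR = 596 ms = 0.596 s
HR = 60 / 0.596 = 100.7 bpm


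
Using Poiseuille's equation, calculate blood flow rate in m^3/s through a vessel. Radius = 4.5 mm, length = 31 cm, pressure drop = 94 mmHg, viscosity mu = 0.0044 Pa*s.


Q = pi*r^4*dP / (8*mu*L)
r = 0.0045 m, L = 0.31 m
dP = 94 mmHg = 12532.268 Pa
Q = 0.00148 m^3/s


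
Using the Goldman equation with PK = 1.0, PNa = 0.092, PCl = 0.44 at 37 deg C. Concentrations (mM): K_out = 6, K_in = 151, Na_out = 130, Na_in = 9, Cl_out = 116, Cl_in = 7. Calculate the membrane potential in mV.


Vm = (RT/F)*ln((PK*Ko + PNa*Nao + PCl*Cli)/(PK*Ki + PNa*Nai + PCl*Clo))
Numer = 21.04, Denom = 202.868
Vm = -60.56 mV


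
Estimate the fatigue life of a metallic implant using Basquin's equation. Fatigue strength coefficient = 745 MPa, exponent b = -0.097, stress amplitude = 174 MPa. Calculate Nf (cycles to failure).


sigma_a = sigma_f' * (2Nf)^b
2Nf = (sigma_a/sigma_f')^(1/b)
2Nf = (174/745)^(1/-0.097)
2Nf = 3246479.2
Nf = 1.6232e+06


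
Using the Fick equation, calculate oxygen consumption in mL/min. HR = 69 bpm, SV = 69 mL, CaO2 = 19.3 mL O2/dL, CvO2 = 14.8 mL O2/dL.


CO = HR*SV = 69*69/1000 = 4.761 L/min
a-v O2 diff = 19.3 - 14.8 = 4.5 mL/dL
VO2 = CO * (CaO2-CvO2) * 10 dL/L
VO2 = 4.761 * 4.5 * 10
VO2 = 214.2 mL/min


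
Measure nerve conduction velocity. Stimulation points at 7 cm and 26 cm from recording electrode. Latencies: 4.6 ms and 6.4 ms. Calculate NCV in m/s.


Distance = (26 - 7) / 100 = 0.19 m
dt = (6.4 - 4.6) / 1000 = 0.0018 s
NCV = dist / dt = 105.6 m/s


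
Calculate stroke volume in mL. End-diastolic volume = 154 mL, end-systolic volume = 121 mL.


SV = EDV - ESV
SV = 154 - 121
SV = 33 mL


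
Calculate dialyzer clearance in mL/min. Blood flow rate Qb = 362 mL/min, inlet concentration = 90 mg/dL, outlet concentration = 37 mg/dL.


K = Qb * (Cb_in - Cb_out) / Cb_in
K = 362 * (90 - 37) / 90
K = 213.2 mL/min


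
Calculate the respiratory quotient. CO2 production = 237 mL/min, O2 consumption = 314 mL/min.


RQ = VCO2 / VO2
RQ = 237 / 314
RQ = 0.7548


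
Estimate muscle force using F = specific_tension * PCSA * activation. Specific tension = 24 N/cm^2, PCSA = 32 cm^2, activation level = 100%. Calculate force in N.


F = sigma * PCSA * activation
F = 24 * 32 * 1
F = 768 N


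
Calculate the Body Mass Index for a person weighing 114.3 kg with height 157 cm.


BMI = weight / height^2
height = 157 cm = 1.57 m
BMI = 114.3 / 1.57^2
BMI = 46.37 kg/m^2


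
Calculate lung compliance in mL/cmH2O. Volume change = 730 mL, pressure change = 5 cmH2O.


C = dV / dP
C = 730 / 5
C = 146 mL/cmH2O


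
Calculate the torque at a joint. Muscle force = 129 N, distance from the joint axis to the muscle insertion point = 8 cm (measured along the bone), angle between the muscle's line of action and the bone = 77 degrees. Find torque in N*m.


Torque = F * d * sin(theta)   (moment arm = d*sin(theta))
d = 8 cm = 0.08 m
Torque = 129 * 0.08 * sin(77)
Torque = 10.06 N*m


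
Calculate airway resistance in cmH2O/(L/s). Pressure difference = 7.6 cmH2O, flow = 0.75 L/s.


R = dP / flow
R = 7.6 / 0.75
R = 10.13 cmH2O/(L/s)


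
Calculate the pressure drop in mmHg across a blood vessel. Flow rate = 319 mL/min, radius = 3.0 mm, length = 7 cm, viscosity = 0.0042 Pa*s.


dP = 8*mu*L*Q / (pi*r^4)
Q = 319 mL/min = 5.31667e-06 m^3/s
dP = 49.1408 Pa = 49.1408 / 133.322 mmHg = 0.3686 mmHg


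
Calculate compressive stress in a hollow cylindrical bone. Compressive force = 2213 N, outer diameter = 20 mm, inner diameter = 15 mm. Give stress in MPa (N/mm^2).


A = pi*(r_o^2 - r_i^2)
r_o = 10 mm, r_i = 7.5 mm
A = 137.445 mm^2
sigma = F/A = 2213 / 137.445
sigma = 16.1 MPa


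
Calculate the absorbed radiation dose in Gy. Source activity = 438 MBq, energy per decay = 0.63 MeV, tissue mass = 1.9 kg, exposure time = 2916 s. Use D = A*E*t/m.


A = 438 MBq = 4.3800e+08 Bq
E = 0.63 MeV = 1.00926e-13 J
D = A*E*t/m = 4.3800e+08*1.00926e-13*2916/1.9
D = 0.06784 Gy


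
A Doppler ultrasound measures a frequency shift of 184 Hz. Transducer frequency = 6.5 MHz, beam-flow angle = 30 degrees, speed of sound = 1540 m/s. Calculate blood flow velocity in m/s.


v = fd * c / (2 * f0 * cos(theta))
v = 184 * 1540 / (2 * 6.5000e+06 * cos(30))
v = 0.02517 m/s


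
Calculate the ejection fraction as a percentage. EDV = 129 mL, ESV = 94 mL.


SV = EDV - ESV = 129 - 94 = 35 mL
EF = SV/EDV * 100 = 35/129 * 100
EF = 27.13%


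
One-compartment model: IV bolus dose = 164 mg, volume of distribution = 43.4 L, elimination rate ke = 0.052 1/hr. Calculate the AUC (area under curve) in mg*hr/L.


C0 = Dose/Vd = 164/43.4 = 3.7788 mg/L
AUC = C0/ke = 3.7788/0.052
AUC = 72.67 mg*hr/L


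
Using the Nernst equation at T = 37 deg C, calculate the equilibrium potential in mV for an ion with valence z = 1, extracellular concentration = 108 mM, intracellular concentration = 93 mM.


E = (RT/(zF)) * ln(C_out/C_in)
T = 37 + 273.15 = 310.15 K
E = (8.314 * 310.15 / (1 * 96485)) * ln(108/93)
E = 3.996 mV


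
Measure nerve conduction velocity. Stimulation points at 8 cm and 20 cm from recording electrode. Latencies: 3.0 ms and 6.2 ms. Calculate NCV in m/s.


Distance = (20 - 8) / 100 = 0.12 m
dt = (6.2 - 3.0) / 1000 = 0.0032 s
NCV = dist / dt = 37.5 m/s


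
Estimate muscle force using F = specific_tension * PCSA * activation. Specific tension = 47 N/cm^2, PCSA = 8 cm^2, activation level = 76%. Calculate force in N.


F = sigma * PCSA * activation
F = 47 * 8 * 0.76
F = 285.8 N


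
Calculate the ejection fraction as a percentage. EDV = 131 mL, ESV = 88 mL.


SV = EDV - ESV = 131 - 88 = 43 mL
EF = SV/EDV * 100 = 43/131 * 100
EF = 32.82%


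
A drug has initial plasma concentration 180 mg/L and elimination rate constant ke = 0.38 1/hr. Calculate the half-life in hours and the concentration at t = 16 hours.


t_half = ln(2) / ke = 0.693147 / 0.38 = 1.824 hr
C(t) = C0 * exp(-ke*t) = 180 * exp(-0.38*16)
C(16) = 0.4119 mg/L


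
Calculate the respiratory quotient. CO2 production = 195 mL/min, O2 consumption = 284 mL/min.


RQ = VCO2 / VO2
RQ = 195 / 284
RQ = 0.6866


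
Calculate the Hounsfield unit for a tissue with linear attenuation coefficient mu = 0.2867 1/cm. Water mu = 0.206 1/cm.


HU = ((mu_tissue - mu_water) / mu_water) * 1000
HU = ((0.2867 - 0.206) / 0.206) * 1000
HU = 391.7


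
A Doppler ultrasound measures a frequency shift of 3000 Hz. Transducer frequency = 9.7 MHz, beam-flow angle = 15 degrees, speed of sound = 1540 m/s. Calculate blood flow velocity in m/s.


v = fd * c / (2 * f0 * cos(theta))
v = 3000 * 1540 / (2 * 9.7000e+06 * cos(15))
v = 0.2465 m/s


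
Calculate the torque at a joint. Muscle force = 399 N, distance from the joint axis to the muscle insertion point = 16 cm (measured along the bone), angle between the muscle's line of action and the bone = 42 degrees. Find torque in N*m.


Torque = F * d * sin(theta)   (moment arm = d*sin(theta))
d = 16 cm = 0.16 m
Torque = 399 * 0.16 * sin(42)
Torque = 42.72 N*m


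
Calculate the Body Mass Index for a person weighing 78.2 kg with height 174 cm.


BMI = weight / height^2
height = 174 cm = 1.74 m
BMI = 78.2 / 1.74^2
BMI = 25.83 kg/m^2


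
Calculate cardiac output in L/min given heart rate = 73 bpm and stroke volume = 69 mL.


CO = HR * SV
CO = 73 * 69 / 1000
CO = 5.037 L/min


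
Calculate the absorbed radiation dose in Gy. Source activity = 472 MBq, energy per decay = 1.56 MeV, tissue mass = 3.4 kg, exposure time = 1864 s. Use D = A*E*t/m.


A = 472 MBq = 4.7200e+08 Bq
E = 1.56 MeV = 2.49912e-13 J
D = A*E*t/m = 4.7200e+08*2.49912e-13*1864/3.4
D = 0.06467 Gy


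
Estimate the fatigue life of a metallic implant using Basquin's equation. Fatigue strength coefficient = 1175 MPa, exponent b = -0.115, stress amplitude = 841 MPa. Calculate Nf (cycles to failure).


sigma_a = sigma_f' * (2Nf)^b
2Nf = (sigma_a/sigma_f')^(1/b)
2Nf = (841/1175)^(1/-0.115)
2Nf = 18.321996
Nf = 9.161


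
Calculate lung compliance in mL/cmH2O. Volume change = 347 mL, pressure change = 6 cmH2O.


C = dV / dP
C = 347 / 6
C = 57.83 mL/cmH2O


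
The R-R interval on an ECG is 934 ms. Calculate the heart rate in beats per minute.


HR = 60 / RR_interval(s)
RR = 934 ms = 0.934 s
HR = 60 / 0.934 = 64.24 bpm


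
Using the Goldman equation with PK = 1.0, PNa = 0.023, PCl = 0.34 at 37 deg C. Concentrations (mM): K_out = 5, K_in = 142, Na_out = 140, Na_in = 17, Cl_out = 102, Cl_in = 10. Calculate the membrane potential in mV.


Vm = (RT/F)*ln((PK*Ko + PNa*Nao + PCl*Cli)/(PK*Ki + PNa*Nai + PCl*Clo))
Numer = 11.62, Denom = 177.071
Vm = -72.79 mV


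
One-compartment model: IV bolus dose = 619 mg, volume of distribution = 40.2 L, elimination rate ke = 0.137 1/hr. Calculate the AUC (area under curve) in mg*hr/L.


C0 = Dose/Vd = 619/40.2 = 15.398 mg/L
AUC = C0/ke = 15.398/0.137
AUC = 112.4 mg*hr/L


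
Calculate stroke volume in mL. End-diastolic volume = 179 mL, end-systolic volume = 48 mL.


SV = EDV - ESV
SV = 179 - 48
SV = 131 mL


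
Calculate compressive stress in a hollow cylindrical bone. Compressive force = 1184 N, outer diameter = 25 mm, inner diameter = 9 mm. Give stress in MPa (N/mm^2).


A = pi*(r_o^2 - r_i^2)
r_o = 12.5 mm, r_i = 4.5 mm
A = 427.257 mm^2
sigma = F/A = 1184 / 427.257
sigma = 2.771 MPa


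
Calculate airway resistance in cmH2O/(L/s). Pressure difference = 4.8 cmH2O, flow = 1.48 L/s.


R = dP / flow
R = 4.8 / 1.48
R = 3.243 cmH2O/(L/s)


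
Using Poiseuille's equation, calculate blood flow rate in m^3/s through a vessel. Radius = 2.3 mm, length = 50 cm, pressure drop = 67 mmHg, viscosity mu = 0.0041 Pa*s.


Q = pi*r^4*dP / (8*mu*L)
r = 0.0023 m, L = 0.5 m
dP = 67 mmHg = 8932.574 Pa
Q = 4.7884e-05 m^3/s


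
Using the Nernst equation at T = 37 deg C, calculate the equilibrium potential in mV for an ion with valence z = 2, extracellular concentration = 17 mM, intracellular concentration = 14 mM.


E = (RT/(zF)) * ln(C_out/C_in)
T = 37 + 273.15 = 310.15 K
E = (8.314 * 310.15 / (2 * 96485)) * ln(17/14)
E = 2.594 mV


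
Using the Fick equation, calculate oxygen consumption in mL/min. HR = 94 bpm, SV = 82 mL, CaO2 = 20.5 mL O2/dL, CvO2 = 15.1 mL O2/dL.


CO = HR*SV = 94*82/1000 = 7.708 L/min
a-v O2 diff = 20.5 - 15.1 = 5.4 mL/dL
VO2 = CO * (CaO2-CvO2) * 10 dL/L
VO2 = 7.708 * 5.4 * 10
VO2 = 416.2 mL/min


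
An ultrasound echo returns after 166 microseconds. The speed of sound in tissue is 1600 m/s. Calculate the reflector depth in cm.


depth = c * t / 2
t = 166 us = 1.6600e-04 s
depth = 1600 * 1.6600e-04 / 2
depth = 0.1328 m = 13.28 cm


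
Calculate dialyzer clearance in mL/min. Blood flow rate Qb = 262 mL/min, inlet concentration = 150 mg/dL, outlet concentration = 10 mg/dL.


K = Qb * (Cb_in - Cb_out) / Cb_in
K = 262 * (150 - 10) / 150
K = 244.5 mL/min


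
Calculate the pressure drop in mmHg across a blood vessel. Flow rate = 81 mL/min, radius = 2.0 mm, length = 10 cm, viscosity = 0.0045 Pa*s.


dP = 8*mu*L*Q / (pi*r^4)
Q = 81 mL/min = 1.35e-06 m^3/s
dP = 96.6866 Pa = 96.6866 / 133.322 mmHg = 0.7252 mmHg


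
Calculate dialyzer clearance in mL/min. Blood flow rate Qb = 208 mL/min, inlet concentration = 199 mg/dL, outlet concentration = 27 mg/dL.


K = Qb * (Cb_in - Cb_out) / Cb_in
K = 208 * (199 - 27) / 199
K = 179.8 mL/min


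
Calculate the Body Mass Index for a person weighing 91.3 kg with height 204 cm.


BMI = weight / height^2
height = 204 cm = 2.04 m
BMI = 91.3 / 2.04^2
BMI = 21.94 kg/m^2


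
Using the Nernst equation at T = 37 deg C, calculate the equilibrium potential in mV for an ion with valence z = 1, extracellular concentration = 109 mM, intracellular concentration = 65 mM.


E = (RT/(zF)) * ln(C_out/C_in)
T = 37 + 273.15 = 310.15 K
E = (8.314 * 310.15 / (1 * 96485)) * ln(109/65)
E = 13.82 mV


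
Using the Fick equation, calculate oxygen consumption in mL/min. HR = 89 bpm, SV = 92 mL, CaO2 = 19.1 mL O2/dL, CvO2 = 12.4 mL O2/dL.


CO = HR*SV = 89*92/1000 = 8.188 L/min
a-v O2 diff = 19.1 - 12.4 = 6.7 mL/dL
VO2 = CO * (CaO2-CvO2) * 10 dL/L
VO2 = 8.188 * 6.7 * 10
VO2 = 548.6 mL/min


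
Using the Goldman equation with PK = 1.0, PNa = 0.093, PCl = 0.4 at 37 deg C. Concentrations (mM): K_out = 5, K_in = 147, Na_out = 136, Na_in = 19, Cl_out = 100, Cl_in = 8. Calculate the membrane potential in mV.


Vm = (RT/F)*ln((PK*Ko + PNa*Nao + PCl*Cli)/(PK*Ki + PNa*Nai + PCl*Clo))
Numer = 20.848, Denom = 188.767
Vm = -58.88 mV


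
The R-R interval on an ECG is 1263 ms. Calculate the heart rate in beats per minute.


HR = 60 / RR_interval(s)
RR = 1263 ms = 1.263 s
HR = 60 / 1.263 = 47.51 bpm


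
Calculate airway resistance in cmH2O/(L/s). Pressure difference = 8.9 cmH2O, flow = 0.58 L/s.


R = dP / flow
R = 8.9 / 0.58
R = 15.34 cmH2O/(L/s)


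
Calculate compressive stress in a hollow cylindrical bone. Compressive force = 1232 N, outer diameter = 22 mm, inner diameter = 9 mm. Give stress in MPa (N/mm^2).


A = pi*(r_o^2 - r_i^2)
r_o = 11 mm, r_i = 4.5 mm
A = 316.515 mm^2
sigma = F/A = 1232 / 316.515
sigma = 3.892 MPa


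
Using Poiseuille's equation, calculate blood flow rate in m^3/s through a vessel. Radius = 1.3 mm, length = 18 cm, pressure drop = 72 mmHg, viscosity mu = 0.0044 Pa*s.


Q = pi*r^4*dP / (8*mu*L)
r = 0.0013 m, L = 0.18 m
dP = 72 mmHg = 9599.184 Pa
Q = 1.3594e-05 m^3/s


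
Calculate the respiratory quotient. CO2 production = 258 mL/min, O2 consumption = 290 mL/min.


RQ = VCO2 / VO2
RQ = 258 / 290
RQ = 0.8897


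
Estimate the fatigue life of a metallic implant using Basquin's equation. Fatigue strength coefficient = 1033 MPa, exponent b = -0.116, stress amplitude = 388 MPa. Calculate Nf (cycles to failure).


sigma_a = sigma_f' * (2Nf)^b
2Nf = (sigma_a/sigma_f')^(1/b)
2Nf = (388/1033)^(1/-0.116)
2Nf = 4635.6281
Nf = 2318


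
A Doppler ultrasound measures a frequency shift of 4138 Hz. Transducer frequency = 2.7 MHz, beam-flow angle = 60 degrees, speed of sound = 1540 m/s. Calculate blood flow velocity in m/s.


v = fd * c / (2 * f0 * cos(theta))
v = 4138 * 1540 / (2 * 2.7000e+06 * cos(60))
v = 2.36 m/s


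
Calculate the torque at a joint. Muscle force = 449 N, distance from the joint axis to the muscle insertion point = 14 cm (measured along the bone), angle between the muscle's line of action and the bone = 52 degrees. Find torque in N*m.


Torque = F * d * sin(theta)   (moment arm = d*sin(theta))
d = 14 cm = 0.14 m
Torque = 449 * 0.14 * sin(52)
Torque = 49.53 N*m


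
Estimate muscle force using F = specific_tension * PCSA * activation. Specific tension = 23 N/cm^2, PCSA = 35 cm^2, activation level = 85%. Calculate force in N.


F = sigma * PCSA * activation
F = 23 * 35 * 0.85
F = 684.2 N


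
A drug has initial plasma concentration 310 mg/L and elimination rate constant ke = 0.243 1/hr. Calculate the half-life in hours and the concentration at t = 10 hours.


t_half = ln(2) / ke = 0.693147 / 0.243 = 2.852 hr
C(t) = C0 * exp(-ke*t) = 310 * exp(-0.243*10)
C(10) = 27.29 mg/L


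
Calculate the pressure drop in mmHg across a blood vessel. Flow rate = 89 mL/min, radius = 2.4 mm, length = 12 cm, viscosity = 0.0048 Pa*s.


dP = 8*mu*L*Q / (pi*r^4)
Q = 89 mL/min = 1.48333e-06 m^3/s
dP = 65.5776 Pa = 65.5776 / 133.322 mmHg = 0.4919 mmHg


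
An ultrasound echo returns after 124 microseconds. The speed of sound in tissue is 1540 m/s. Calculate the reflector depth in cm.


depth = c * t / 2
t = 124 us = 1.2400e-04 s
depth = 1540 * 1.2400e-04 / 2
depth = 0.09548 m = 9.548 cm


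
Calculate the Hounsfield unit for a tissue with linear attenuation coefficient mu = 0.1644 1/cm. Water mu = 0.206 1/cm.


HU = ((mu_tissue - mu_water) / mu_water) * 1000
HU = ((0.1644 - 0.206) / 0.206) * 1000
HU = -201.9


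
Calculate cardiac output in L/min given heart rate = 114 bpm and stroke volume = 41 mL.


CO = HR * SV
CO = 114 * 41 / 1000
CO = 4.674 L/min


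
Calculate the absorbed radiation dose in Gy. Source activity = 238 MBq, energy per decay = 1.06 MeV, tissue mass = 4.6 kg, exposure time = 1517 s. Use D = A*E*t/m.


A = 238 MBq = 2.3800e+08 Bq
E = 1.06 MeV = 1.69812e-13 J
D = A*E*t/m = 2.3800e+08*1.69812e-13*1517/4.6
D = 0.01333 Gy


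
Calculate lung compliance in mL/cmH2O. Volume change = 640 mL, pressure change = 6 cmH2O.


C = dV / dP
C = 640 / 6
C = 106.7 mL/cmH2O


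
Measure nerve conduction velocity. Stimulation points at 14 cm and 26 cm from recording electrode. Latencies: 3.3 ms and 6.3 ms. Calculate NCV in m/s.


Distance = (26 - 14) / 100 = 0.12 m
dt = (6.3 - 3.3) / 1000 = 0.003 s
NCV = dist / dt = 40 m/s


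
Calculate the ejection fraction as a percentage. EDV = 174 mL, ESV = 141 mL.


SV = EDV - ESV = 174 - 141 = 33 mL
EF = SV/EDV * 100 = 33/174 * 100
EF = 18.97%


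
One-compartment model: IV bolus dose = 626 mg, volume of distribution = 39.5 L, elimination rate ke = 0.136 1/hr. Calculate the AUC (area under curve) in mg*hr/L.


C0 = Dose/Vd = 626/39.5 = 15.8481 mg/L
AUC = C0/ke = 15.8481/0.136
AUC = 116.5 mg*hr/L


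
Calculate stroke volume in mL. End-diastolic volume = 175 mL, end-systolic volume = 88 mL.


SV = EDV - ESV
SV = 175 - 88
SV = 87 mL


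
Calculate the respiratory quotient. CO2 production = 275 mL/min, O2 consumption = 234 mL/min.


RQ = VCO2 / VO2
RQ = 275 / 234
RQ = 1.175


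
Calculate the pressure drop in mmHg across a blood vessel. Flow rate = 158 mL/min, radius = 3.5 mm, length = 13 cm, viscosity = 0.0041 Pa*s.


dP = 8*mu*L*Q / (pi*r^4)
Q = 158 mL/min = 2.63333e-06 m^3/s
dP = 23.8177 Pa = 23.8177 / 133.322 mmHg = 0.1786 mmHg


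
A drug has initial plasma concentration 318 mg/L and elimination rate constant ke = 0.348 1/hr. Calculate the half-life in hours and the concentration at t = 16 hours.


t_half = ln(2) / ke = 0.693147 / 0.348 = 1.992 hr
C(t) = C0 * exp(-ke*t) = 318 * exp(-0.348*16)
C(16) = 1.214 mg/L


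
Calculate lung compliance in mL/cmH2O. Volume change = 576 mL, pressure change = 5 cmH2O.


C = dV / dP
C = 576 / 5
C = 115.2 mL/cmH2O


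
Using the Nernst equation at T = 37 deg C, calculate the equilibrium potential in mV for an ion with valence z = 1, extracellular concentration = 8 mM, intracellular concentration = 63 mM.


E = (RT/(zF)) * ln(C_out/C_in)
T = 37 + 273.15 = 310.15 K
E = (8.314 * 310.15 / (1 * 96485)) * ln(8/63)
E = -55.15 mV


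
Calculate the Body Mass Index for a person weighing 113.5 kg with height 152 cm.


BMI = weight / height^2
height = 152 cm = 1.52 m
BMI = 113.5 / 1.52^2
BMI = 49.13 kg/m^2


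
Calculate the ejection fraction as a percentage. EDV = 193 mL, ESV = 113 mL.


SV = EDV - ESV = 193 - 113 = 80 mL
EF = SV/EDV * 100 = 80/193 * 100
EF = 41.45%


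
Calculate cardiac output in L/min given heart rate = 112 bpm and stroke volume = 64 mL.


CO = HR * SV
CO = 112 * 64 / 1000
CO = 7.168 L/min


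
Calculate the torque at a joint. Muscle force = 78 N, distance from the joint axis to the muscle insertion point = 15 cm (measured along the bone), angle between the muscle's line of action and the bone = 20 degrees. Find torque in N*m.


Torque = F * d * sin(theta)   (moment arm = d*sin(theta))
d = 15 cm = 0.15 m
Torque = 78 * 0.15 * sin(20)
Torque = 4.002 N*m


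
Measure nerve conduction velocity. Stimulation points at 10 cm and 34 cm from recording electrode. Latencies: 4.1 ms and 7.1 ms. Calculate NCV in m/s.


Distance = (34 - 10) / 100 = 0.24 m
dt = (7.1 - 4.1) / 1000 = 0.003 s
NCV = dist / dt = 80 m/s


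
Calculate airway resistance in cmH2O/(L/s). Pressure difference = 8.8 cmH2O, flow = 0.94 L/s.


R = dP / flow
R = 8.8 / 0.94
R = 9.362 cmH2O/(L/s)


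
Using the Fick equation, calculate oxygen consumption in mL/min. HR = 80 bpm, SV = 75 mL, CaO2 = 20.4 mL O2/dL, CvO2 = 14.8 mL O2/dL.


CO = HR*SV = 80*75/1000 = 6 L/min
a-v O2 diff = 20.4 - 14.8 = 5.6 mL/dL
VO2 = CO * (CaO2-CvO2) * 10 dL/L
VO2 = 6 * 5.6 * 10
VO2 = 336 mL/min


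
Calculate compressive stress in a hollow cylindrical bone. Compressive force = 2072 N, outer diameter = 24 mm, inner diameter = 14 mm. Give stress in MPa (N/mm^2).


A = pi*(r_o^2 - r_i^2)
r_o = 12 mm, r_i = 7 mm
A = 298.451 mm^2
sigma = F/A = 2072 / 298.451
sigma = 6.943 MPa


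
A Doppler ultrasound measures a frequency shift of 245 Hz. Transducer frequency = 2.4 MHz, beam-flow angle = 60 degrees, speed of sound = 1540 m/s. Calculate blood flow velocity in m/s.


v = fd * c / (2 * f0 * cos(theta))
v = 245 * 1540 / (2 * 2.4000e+06 * cos(60))
v = 0.1572 m/s


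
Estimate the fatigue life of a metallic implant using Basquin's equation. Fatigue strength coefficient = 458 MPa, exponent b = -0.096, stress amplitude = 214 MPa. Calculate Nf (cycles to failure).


sigma_a = sigma_f' * (2Nf)^b
2Nf = (sigma_a/sigma_f')^(1/b)
2Nf = (214/458)^(1/-0.096)
2Nf = 2768.2497
Nf = 1384


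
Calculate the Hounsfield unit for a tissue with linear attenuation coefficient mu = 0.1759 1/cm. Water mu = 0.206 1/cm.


HU = ((mu_tissue - mu_water) / mu_water) * 1000
HU = ((0.1759 - 0.206) / 0.206) * 1000
HU = -146.1


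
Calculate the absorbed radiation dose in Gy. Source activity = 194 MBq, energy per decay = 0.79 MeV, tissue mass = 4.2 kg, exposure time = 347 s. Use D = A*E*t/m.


A = 194 MBq = 1.9400e+08 Bq
E = 0.79 MeV = 1.26558e-13 J
D = A*E*t/m = 1.9400e+08*1.26558e-13*347/4.2
D = 0.002028 Gy


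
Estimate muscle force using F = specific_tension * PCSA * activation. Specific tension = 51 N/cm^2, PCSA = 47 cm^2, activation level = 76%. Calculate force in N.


F = sigma * PCSA * activation
F = 51 * 47 * 0.76
F = 1822 N


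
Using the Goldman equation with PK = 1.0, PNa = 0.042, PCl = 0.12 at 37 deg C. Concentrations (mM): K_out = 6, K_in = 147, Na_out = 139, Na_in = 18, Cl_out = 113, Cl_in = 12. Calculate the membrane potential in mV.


Vm = (RT/F)*ln((PK*Ko + PNa*Nao + PCl*Cli)/(PK*Ki + PNa*Nai + PCl*Clo))
Numer = 13.278, Denom = 161.316
Vm = -66.74 mV


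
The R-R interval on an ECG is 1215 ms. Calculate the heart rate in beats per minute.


HR = 60 / RR_interval(s)
RR = 1215 ms = 1.215 s
HR = 60 / 1.215 = 49.38 bpm


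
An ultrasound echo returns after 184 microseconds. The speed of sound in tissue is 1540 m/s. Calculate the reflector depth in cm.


depth = c * t / 2
t = 184 us = 1.8400e-04 s
depth = 1540 * 1.8400e-04 / 2
depth = 0.14168 m = 14.168 cm


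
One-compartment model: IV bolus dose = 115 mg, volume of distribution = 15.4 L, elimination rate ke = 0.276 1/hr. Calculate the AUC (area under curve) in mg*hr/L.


C0 = Dose/Vd = 115/15.4 = 7.46753 mg/L
AUC = C0/ke = 7.46753/0.276
AUC = 27.06 mg*hr/L


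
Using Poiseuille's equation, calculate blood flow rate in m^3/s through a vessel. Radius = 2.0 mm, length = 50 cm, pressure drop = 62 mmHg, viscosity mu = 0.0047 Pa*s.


Q = pi*r^4*dP / (8*mu*L)
r = 0.002 m, L = 0.5 m
dP = 62 mmHg = 8265.964 Pa
Q = 2.2101e-05 m^3/s


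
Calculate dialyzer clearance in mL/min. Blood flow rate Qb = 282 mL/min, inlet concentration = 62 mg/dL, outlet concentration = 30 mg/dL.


K = Qb * (Cb_in - Cb_out) / Cb_in
K = 282 * (62 - 30) / 62
K = 145.5 mL/min


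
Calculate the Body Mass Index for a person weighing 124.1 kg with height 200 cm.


BMI = weight / height^2
height = 200 cm = 2 m
BMI = 124.1 / 2^2
BMI = 31.02 kg/m^2


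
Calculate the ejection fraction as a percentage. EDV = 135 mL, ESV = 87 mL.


SV = EDV - ESV = 135 - 87 = 48 mL
EF = SV/EDV * 100 = 48/135 * 100
EF = 35.56%


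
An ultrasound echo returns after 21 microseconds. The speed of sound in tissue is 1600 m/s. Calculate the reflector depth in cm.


depth = c * t / 2
t = 21 us = 2.1000e-05 s
depth = 1600 * 2.1000e-05 / 2
depth = 0.0168 m = 1.68 cm


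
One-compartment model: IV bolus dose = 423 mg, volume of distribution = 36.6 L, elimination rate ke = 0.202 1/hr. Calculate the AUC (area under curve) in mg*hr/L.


C0 = Dose/Vd = 423/36.6 = 11.5574 mg/L
AUC = C0/ke = 11.5574/0.202
AUC = 57.21 mg*hr/L


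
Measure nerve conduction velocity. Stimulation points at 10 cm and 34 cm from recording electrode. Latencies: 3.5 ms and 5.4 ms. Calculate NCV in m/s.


Distance = (34 - 10) / 100 = 0.24 m
dt = (5.4 - 3.5) / 1000 = 0.0019 s
NCV = dist / dt = 126.3 m/s


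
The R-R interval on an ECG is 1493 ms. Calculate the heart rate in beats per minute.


HR = 60 / RR_interval(s)
RR = 1493 ms = 1.493 s
HR = 60 / 1.493 = 40.19 bpm


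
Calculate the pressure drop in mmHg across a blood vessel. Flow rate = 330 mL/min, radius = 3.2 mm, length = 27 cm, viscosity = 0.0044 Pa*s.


dP = 8*mu*L*Q / (pi*r^4)
Q = 330 mL/min = 5.5e-06 m^3/s
dP = 158.679 Pa = 158.679 / 133.322 mmHg = 1.19 mmHg


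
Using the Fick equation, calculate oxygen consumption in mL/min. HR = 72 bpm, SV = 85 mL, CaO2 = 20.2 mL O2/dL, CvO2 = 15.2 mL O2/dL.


CO = HR*SV = 72*85/1000 = 6.12 L/min
a-v O2 diff = 20.2 - 15.2 = 5 mL/dL
VO2 = CO * (CaO2-CvO2) * 10 dL/L
VO2 = 6.12 * 5 * 10
VO2 = 306 mL/min


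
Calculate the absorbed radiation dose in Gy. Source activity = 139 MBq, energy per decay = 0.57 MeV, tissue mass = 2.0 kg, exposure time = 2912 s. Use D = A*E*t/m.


A = 139 MBq = 1.3900e+08 Bq
E = 0.57 MeV = 9.1314e-14 J
D = A*E*t/m = 1.3900e+08*9.1314e-14*2912/2.0
D = 0.01848 Gy


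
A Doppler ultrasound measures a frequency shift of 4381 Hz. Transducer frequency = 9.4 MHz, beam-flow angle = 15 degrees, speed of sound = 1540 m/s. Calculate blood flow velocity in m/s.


v = fd * c / (2 * f0 * cos(theta))
v = 4381 * 1540 / (2 * 9.4000e+06 * cos(15))
v = 0.3715 m/s


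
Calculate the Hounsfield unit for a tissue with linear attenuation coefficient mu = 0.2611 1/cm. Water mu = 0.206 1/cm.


HU = ((mu_tissue - mu_water) / mu_water) * 1000
HU = ((0.2611 - 0.206) / 0.206) * 1000
HU = 267.5


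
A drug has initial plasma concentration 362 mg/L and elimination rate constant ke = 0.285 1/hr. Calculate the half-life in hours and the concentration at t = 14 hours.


t_half = ln(2) / ke = 0.693147 / 0.285 = 2.432 hr
C(t) = C0 * exp(-ke*t) = 362 * exp(-0.285*14)
C(14) = 6.697 mg/L


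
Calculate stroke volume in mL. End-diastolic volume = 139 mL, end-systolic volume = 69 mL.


SV = EDV - ESV
SV = 139 - 69
SV = 70 mL


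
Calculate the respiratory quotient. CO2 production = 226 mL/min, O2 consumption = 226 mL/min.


RQ = VCO2 / VO2
RQ = 226 / 226
RQ = 1


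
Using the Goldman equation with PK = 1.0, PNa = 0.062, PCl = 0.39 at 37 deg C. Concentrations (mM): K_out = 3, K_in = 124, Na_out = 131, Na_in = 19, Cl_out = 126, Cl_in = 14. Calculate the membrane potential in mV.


Vm = (RT/F)*ln((PK*Ko + PNa*Nao + PCl*Cli)/(PK*Ki + PNa*Nai + PCl*Clo))
Numer = 16.582, Denom = 174.318
Vm = -62.87 mV


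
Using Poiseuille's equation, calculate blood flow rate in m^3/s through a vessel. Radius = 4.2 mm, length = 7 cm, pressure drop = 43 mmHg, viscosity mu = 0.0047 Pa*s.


Q = pi*r^4*dP / (8*mu*L)
r = 0.0042 m, L = 0.07 m
dP = 43 mmHg = 5732.846 Pa
Q = 0.002129 m^3/s


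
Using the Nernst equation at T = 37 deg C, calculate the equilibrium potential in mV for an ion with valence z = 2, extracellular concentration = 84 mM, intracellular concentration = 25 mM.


E = (RT/(zF)) * ln(C_out/C_in)
T = 37 + 273.15 = 310.15 K
E = (8.314 * 310.15 / (2 * 96485)) * ln(84/25)
E = 16.19 mV


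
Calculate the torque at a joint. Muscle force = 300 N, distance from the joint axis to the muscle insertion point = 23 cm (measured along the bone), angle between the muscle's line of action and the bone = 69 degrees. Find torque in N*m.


Torque = F * d * sin(theta)   (moment arm = d*sin(theta))
d = 23 cm = 0.23 m
Torque = 300 * 0.23 * sin(69)
Torque = 64.42 N*m


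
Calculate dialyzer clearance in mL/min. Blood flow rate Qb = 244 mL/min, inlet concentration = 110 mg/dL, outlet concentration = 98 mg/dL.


K = Qb * (Cb_in - Cb_out) / Cb_in
K = 244 * (110 - 98) / 110
K = 26.62 mL/min


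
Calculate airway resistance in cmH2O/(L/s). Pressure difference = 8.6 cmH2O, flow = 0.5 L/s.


R = dP / flow
R = 8.6 / 0.5
R = 17.2 cmH2O/(L/s)


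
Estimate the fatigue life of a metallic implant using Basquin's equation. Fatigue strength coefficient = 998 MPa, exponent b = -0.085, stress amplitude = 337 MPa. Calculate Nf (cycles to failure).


sigma_a = sigma_f' * (2Nf)^b
2Nf = (sigma_a/sigma_f')^(1/b)
2Nf = (337/998)^(1/-0.085)
2Nf = 352424.72
Nf = 1.762e+05


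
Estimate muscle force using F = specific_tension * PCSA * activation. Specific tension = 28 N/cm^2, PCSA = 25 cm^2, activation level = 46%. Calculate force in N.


F = sigma * PCSA * activation
F = 28 * 25 * 0.46
F = 322 N


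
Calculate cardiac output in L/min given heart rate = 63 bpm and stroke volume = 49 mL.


CO = HR * SV
CO = 63 * 49 / 1000
CO = 3.087 L/min


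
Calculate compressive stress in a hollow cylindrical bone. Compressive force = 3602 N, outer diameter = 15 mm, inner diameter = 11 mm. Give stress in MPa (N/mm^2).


A = pi*(r_o^2 - r_i^2)
r_o = 7.5 mm, r_i = 5.5 mm
A = 81.6814 mm^2
sigma = F/A = 3602 / 81.6814
sigma = 44.1 MPa


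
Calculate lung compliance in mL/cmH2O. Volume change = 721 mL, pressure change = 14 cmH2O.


C = dV / dP
C = 721 / 14
C = 51.5 mL/cmH2O


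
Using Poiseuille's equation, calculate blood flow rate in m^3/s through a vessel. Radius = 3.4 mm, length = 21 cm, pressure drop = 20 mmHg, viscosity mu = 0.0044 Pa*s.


Q = pi*r^4*dP / (8*mu*L)
r = 0.0034 m, L = 0.21 m
dP = 20 mmHg = 2666.44 Pa
Q = 1.5144e-04 m^3/s


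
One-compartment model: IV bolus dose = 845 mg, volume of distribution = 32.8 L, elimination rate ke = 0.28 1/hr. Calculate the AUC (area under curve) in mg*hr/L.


C0 = Dose/Vd = 845/32.8 = 25.7622 mg/L
AUC = C0/ke = 25.7622/0.28
AUC = 92.01 mg*hr/L


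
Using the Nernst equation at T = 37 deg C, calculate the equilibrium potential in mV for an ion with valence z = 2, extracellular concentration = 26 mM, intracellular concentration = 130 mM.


E = (RT/(zF)) * ln(C_out/C_in)
T = 37 + 273.15 = 310.15 K
E = (8.314 * 310.15 / (2 * 96485)) * ln(26/130)
E = -21.51 mV


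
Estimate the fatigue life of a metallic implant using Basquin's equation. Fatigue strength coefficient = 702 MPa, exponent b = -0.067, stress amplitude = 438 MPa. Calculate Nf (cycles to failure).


sigma_a = sigma_f' * (2Nf)^b
2Nf = (sigma_a/sigma_f')^(1/b)
2Nf = (438/702)^(1/-0.067)
2Nf = 1141.9754
Nf = 571


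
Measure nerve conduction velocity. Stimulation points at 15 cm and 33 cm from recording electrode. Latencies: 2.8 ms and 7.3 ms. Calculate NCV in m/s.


Distance = (33 - 15) / 100 = 0.18 m
dt = (7.3 - 2.8) / 1000 = 0.0045 s
NCV = dist / dt = 40 m/s


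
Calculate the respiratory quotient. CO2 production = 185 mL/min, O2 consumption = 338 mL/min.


RQ = VCO2 / VO2
RQ = 185 / 338
RQ = 0.5473


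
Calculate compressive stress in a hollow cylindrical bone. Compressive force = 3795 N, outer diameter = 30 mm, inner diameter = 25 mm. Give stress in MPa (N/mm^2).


A = pi*(r_o^2 - r_i^2)
r_o = 15 mm, r_i = 12.5 mm
A = 215.984 mm^2
sigma = F/A = 3795 / 215.984
sigma = 17.57 MPa


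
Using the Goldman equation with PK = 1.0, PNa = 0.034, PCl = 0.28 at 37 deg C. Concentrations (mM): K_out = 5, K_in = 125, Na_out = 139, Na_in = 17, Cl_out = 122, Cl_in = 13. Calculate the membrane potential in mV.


Vm = (RT/F)*ln((PK*Ko + PNa*Nao + PCl*Cli)/(PK*Ki + PNa*Nai + PCl*Clo))
Numer = 13.366, Denom = 159.738
Vm = -66.3 mV


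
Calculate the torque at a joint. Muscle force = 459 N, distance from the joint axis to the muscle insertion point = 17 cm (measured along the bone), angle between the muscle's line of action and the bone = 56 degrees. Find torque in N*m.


Torque = F * d * sin(theta)   (moment arm = d*sin(theta))
d = 17 cm = 0.17 m
Torque = 459 * 0.17 * sin(56)
Torque = 64.69 N*m


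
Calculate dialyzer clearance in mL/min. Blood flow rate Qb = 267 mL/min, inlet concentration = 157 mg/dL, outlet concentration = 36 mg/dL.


K = Qb * (Cb_in - Cb_out) / Cb_in
K = 267 * (157 - 36) / 157
K = 205.8 mL/min


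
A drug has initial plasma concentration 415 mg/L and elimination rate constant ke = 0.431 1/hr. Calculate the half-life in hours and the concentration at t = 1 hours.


t_half = ln(2) / ke = 0.693147 / 0.431 = 1.608 hr
C(t) = C0 * exp(-ke*t) = 415 * exp(-0.431*1)
C(1) = 269.7 mg/L


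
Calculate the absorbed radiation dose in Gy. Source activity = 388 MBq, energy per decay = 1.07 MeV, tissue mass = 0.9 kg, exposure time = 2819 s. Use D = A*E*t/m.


A = 388 MBq = 3.8800e+08 Bq
E = 1.07 MeV = 1.71414e-13 J
D = A*E*t/m = 3.8800e+08*1.71414e-13*2819/0.9
D = 0.2083 Gy


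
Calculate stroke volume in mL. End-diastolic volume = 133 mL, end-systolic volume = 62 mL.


SV = EDV - ESV
SV = 133 - 62
SV = 71 mL


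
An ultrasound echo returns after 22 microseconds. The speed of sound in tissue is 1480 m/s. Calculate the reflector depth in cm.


depth = c * t / 2
t = 22 us = 2.2000e-05 s
depth = 1480 * 2.2000e-05 / 2
depth = 0.01628 m = 1.628 cm


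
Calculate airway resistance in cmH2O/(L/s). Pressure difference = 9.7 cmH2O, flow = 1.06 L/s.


R = dP / flow
R = 9.7 / 1.06
R = 9.151 cmH2O/(L/s)


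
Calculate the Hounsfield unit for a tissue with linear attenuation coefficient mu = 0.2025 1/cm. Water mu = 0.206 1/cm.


HU = ((mu_tissue - mu_water) / mu_water) * 1000
HU = ((0.2025 - 0.206) / 0.206) * 1000
HU = -16.99


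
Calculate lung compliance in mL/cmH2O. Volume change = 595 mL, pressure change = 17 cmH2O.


C = dV / dP
C = 595 / 17
C = 35 mL/cmH2O


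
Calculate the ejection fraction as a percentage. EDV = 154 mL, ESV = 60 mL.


SV = EDV - ESV = 154 - 60 = 94 mL
EF = SV/EDV * 100 = 94/154 * 100
EF = 61.04%


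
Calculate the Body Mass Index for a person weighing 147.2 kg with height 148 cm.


BMI = weight / height^2
height = 148 cm = 1.48 m
BMI = 147.2 / 1.48^2
BMI = 67.2 kg/m^2


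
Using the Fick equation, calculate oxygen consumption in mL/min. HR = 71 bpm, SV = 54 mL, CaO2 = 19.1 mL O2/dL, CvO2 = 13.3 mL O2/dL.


CO = HR*SV = 71*54/1000 = 3.834 L/min
a-v O2 diff = 19.1 - 13.3 = 5.8 mL/dL
VO2 = CO * (CaO2-CvO2) * 10 dL/L
VO2 = 3.834 * 5.8 * 10
VO2 = 222.4 mL/min


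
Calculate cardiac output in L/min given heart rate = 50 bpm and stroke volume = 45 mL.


CO = HR * SV
CO = 50 * 45 / 1000
CO = 2.25 L/min


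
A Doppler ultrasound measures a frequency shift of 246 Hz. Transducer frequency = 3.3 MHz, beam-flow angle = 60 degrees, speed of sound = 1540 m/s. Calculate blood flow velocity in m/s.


v = fd * c / (2 * f0 * cos(theta))
v = 246 * 1540 / (2 * 3.3000e+06 * cos(60))
v = 0.1148 m/s


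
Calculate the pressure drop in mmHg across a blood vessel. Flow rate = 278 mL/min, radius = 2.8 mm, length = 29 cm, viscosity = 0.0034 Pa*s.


dP = 8*mu*L*Q / (pi*r^4)
Q = 278 mL/min = 4.63333e-06 m^3/s
dP = 189.268 Pa = 189.268 / 133.322 mmHg = 1.42 mmHg


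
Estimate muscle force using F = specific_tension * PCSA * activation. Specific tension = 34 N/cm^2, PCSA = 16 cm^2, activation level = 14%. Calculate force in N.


F = sigma * PCSA * activation
F = 34 * 16 * 0.14
F = 76.16 N


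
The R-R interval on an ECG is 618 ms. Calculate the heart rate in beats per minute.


HR = 60 / RR_interval(s)
RR = 618 ms = 0.618 s
HR = 60 / 0.618 = 97.09 bpm


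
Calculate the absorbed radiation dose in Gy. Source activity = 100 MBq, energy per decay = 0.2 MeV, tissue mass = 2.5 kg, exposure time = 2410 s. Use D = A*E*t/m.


A = 100 MBq = 1.0000e+08 Bq
E = 0.2 MeV = 3.204e-14 J
D = A*E*t/m = 1.0000e+08*3.204e-14*2410/2.5
D = 0.003089 Gy


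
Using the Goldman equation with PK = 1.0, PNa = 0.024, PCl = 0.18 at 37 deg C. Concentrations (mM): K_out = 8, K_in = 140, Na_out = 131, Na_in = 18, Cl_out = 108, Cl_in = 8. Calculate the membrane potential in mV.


Vm = (RT/F)*ln((PK*Ko + PNa*Nao + PCl*Cli)/(PK*Ki + PNa*Nai + PCl*Clo))
Numer = 12.584, Denom = 159.872
Vm = -67.93 mV


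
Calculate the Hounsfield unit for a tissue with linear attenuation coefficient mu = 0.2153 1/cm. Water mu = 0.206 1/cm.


HU = ((mu_tissue - mu_water) / mu_water) * 1000
HU = ((0.2153 - 0.206) / 0.206) * 1000
HU = 45.15


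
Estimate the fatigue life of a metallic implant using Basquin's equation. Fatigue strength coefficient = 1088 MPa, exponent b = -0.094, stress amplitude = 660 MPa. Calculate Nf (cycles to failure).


sigma_a = sigma_f' * (2Nf)^b
2Nf = (sigma_a/sigma_f')^(1/b)
2Nf = (660/1088)^(1/-0.094)
2Nf = 203.8987
Nf = 101.9


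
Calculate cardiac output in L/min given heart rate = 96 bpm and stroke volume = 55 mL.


CO = HR * SV
CO = 96 * 55 / 1000
CO = 5.28 L/min


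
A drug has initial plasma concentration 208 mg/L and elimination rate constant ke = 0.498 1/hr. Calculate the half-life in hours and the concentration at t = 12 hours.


t_half = ln(2) / ke = 0.693147 / 0.498 = 1.392 hr
C(t) = C0 * exp(-ke*t) = 208 * exp(-0.498*12)
C(12) = 0.5281 mg/L


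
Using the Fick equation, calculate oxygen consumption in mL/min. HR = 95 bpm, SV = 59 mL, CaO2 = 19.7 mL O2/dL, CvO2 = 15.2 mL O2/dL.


CO = HR*SV = 95*59/1000 = 5.605 L/min
a-v O2 diff = 19.7 - 15.2 = 4.5 mL/dL
VO2 = CO * (CaO2-CvO2) * 10 dL/L
VO2 = 5.605 * 4.5 * 10
VO2 = 252.2 mL/min


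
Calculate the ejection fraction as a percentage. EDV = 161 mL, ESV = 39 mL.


SV = EDV - ESV = 161 - 39 = 122 mL
EF = SV/EDV * 100 = 122/161 * 100
EF = 75.78%


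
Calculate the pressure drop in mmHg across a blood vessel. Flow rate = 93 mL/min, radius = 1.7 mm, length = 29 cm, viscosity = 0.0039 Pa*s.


dP = 8*mu*L*Q / (pi*r^4)
Q = 93 mL/min = 1.55e-06 m^3/s
dP = 534.489 Pa = 534.489 / 133.322 mmHg = 4.009 mmHg


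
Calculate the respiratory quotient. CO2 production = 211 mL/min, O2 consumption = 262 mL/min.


RQ = VCO2 / VO2
RQ = 211 / 262
RQ = 0.8053


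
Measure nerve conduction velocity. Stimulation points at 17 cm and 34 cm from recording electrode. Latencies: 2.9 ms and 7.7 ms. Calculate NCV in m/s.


Distance = (34 - 17) / 100 = 0.17 m
dt = (7.7 - 2.9) / 1000 = 0.0048 s
NCV = dist / dt = 35.42 m/s


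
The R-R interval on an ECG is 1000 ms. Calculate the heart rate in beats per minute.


HR = 60 / RR_interval(s)
RR = 1000 ms = 1 s
HR = 60 / 1 = 60 bpm


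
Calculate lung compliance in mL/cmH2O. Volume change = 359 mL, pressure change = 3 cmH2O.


C = dV / dP
C = 359 / 3
C = 119.7 mL/cmH2O


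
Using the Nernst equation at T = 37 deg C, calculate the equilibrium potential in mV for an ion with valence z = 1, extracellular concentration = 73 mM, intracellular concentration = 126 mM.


E = (RT/(zF)) * ln(C_out/C_in)
T = 37 + 273.15 = 310.15 K
E = (8.314 * 310.15 / (1 * 96485)) * ln(73/126)
E = -14.59 mV
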